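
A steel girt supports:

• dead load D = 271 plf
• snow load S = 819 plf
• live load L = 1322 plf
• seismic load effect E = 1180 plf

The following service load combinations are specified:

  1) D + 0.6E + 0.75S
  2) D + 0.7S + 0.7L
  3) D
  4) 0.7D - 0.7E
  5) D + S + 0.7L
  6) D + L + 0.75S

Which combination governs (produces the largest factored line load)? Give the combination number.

Combination 6

1) 1.0(271) + 0.6(1180) + 0.75(819) = 271.00 + 708.00 + 614.25 = 1593.25
2) 1.0(271) + 0.7(819) + 0.7(1322) = 271.00 + 573.30 + 925.40 = 1769.70
3) 1.0(271) = 271.00
4) 0.7(271) - 0.7(1180) = 189.70 - 826.00 = -636.30
5) 1.0(271) + 1.0(819) + 0.7(1322) = 271.00 + 819.00 + 925.40 = 2015.40
6) 1.0(271) + 1.0(1322) + 0.75(819) = 271.00 + 1322.00 + 614.25 = 2207.25
The largest value is 2207.25 plf from combination 6.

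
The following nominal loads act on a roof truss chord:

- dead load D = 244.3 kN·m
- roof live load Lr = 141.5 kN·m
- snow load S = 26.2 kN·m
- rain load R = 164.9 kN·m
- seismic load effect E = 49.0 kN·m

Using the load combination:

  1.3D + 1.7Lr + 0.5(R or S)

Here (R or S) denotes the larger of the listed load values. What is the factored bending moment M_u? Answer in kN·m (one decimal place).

(R or S) → R = 164.9 kN·m.
1.3(244.3) + 1.7(141.5) + 0.5(164.9) = 640.6
M_u = 640.6 kN·m.

640.6 kN·m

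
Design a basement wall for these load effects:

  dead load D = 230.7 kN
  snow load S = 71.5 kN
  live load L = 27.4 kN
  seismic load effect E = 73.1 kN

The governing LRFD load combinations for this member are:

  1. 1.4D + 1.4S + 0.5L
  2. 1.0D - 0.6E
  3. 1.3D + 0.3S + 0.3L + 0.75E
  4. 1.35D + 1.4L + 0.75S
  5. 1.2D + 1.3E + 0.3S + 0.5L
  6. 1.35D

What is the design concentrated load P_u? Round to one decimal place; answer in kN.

1. 1.4(230.7) + 1.4(71.5) + 0.5(27.4) = 436.8
2. 1.0(230.7) - 0.6(73.1) = 186.8
3. 1.3(230.7) + 0.3(71.5) + 0.3(27.4) + 0.75(73.1) = 384.4
4. 1.35(230.7) + 1.4(27.4) + 0.75(71.5) = 403.4
5. 1.2(230.7) + 1.3(73.1) + 0.3(71.5) + 0.5(27.4) = 407.0
6. 1.35(230.7) = 311.4
Maximum is from combination 1.

436.8 kN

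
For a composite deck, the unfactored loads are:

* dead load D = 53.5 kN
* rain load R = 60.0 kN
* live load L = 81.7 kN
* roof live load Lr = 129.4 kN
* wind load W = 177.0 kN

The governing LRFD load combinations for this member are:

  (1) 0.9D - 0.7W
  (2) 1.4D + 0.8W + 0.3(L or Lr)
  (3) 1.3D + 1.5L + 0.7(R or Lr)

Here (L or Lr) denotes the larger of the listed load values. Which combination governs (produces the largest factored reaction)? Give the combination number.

(L or Lr) → Lr = 129.4 kN; (R or Lr) → Lr = 129.4 kN.
(1) 0.9(53.5) - 0.7(177.0) = 48.15 - 123.90 = -75.75
(2) 1.4(53.5) + 0.8(177.0) + 0.3(129.4) = 74.90 + 141.60 + 38.82 = 255.32
(3) 1.3(53.5) + 1.5(81.7) + 0.7(129.4) = 69.55 + 122.55 + 90.58 = 282.68
The largest value is 282.68 kN from combination 3.

Combination 3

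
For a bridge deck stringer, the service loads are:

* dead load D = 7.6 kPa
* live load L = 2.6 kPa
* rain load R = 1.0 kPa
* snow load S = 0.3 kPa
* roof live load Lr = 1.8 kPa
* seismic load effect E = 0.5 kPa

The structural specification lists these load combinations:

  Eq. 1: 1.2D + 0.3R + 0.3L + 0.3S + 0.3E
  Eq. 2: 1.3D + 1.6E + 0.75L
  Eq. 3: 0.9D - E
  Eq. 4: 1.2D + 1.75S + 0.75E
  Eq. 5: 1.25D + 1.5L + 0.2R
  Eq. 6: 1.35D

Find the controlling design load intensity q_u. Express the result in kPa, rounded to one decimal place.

13.6 kPa

Eq. 1: 1.2(7.6) + 0.3(1.0) + 0.3(2.6) + 0.3(0.3) + 0.3(0.5) = 10.4
Eq. 2: 1.3(7.6) + 1.6(0.5) + 0.75(2.6) = 12.6
Eq. 3: 0.9(7.6) - 1.0(0.5) = 6.8 - 0.5 = 6.3
Eq. 4: 1.2(7.6) + 1.75(0.3) + 0.75(0.5) = 9.1 + 0.5 + 0.4 = 10.0
Eq. 5: 1.25(7.6) + 1.5(2.6) + 0.2(1.0) = 9.5 + 3.9 + 0.2 = 13.6
Eq. 6: 1.35(7.6) = 10.3
Maximum is from combination 5.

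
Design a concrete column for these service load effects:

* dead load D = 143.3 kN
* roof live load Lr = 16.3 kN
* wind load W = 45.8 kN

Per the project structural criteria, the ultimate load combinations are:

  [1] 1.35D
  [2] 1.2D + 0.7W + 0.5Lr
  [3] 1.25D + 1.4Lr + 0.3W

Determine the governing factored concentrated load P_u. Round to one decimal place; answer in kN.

215.7 kN

[1] 1.35(143.3) = 193.5
[2] 1.2(143.3) + 0.7(45.8) + 0.5(16.3) = 212.2
[3] 1.25(143.3) + 1.4(16.3) + 0.3(45.8) = 215.7
Combination 3 governs: P_u = 215.7 kN.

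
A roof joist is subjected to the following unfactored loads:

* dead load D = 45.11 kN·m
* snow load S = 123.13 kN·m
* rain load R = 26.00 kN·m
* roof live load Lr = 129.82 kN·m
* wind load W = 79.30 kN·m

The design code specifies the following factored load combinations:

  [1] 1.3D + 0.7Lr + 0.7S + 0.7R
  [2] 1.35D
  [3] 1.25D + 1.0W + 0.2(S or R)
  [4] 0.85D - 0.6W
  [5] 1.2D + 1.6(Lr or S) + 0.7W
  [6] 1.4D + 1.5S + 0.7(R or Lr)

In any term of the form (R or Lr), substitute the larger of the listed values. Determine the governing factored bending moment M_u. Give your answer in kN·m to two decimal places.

(S or R) → S = 123.13 kN·m; (Lr or S) → Lr = 129.82 kN·m; (R or Lr) → Lr = 129.82 kN·m.
[1] 1.3(45.11) + 0.7(129.82) + 0.7(123.13) + 0.7(26.00) = 253.91
[2] 1.35(45.11) = 60.90
[3] 1.25(45.11) + 1.0(79.30) + 0.2(123.13) = 160.31
[4] 0.85(45.11) - 0.6(79.30) = -9.24
[5] 1.2(45.11) + 1.6(129.82) + 0.7(79.30) = 317.35
[6] 1.4(45.11) + 1.5(123.13) + 0.7(129.82) = 338.72
The controlling combination is 6, giving 338.72 kN·m.

338.72 kN·m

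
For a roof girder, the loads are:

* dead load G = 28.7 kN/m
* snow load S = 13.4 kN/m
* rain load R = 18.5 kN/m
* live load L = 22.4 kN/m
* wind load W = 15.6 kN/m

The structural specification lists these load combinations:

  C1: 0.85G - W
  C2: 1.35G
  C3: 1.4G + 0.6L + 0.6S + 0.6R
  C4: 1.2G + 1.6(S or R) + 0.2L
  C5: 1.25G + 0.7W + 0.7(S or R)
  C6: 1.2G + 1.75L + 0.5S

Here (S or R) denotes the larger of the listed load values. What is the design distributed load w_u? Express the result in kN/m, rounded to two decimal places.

(S or R) → R = 18.5 kN/m.
C1: 0.85(28.7) - 1.0(15.6) = 8.80
C2: 1.35(28.7) = 38.75
C3: 1.4(28.7) + 0.6(22.4) + 0.6(13.4) + 0.6(18.5) = 72.76
C4: 1.2(28.7) + 1.6(18.5) + 0.2(22.4) = 68.52
C5: 1.25(28.7) + 0.7(15.6) + 0.7(18.5) = 59.75
C6: 1.2(28.7) + 1.75(22.4) + 0.5(13.4) = 80.34
Combination 6 governs: w_u = 80.34 kN/m.

80.34 kN/m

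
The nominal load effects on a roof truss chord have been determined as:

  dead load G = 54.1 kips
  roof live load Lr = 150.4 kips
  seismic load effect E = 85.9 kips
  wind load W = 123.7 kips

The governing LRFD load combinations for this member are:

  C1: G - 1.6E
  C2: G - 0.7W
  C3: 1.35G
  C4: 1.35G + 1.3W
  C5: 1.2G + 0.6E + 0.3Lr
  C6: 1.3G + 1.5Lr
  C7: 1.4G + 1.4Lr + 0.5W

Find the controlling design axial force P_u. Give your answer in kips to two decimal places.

348.15 kips

C1: 1.0(54.1) - 1.6(85.9) = 54.10 - 137.44 = -83.34
C2: 1.0(54.1) - 0.7(123.7) = 54.10 - 86.59 = -32.49
C3: 1.35(54.1) = 73.04
C4: 1.35(54.1) + 1.3(123.7) = 73.04 + 160.81 = 233.85
C5: 1.2(54.1) + 0.6(85.9) + 0.3(150.4) = 64.92 + 51.54 + 45.12 = 161.58
C6: 1.3(54.1) + 1.5(150.4) = 70.33 + 225.60 = 295.93
C7: 1.4(54.1) + 1.4(150.4) + 0.5(123.7) = 75.74 + 210.56 + 61.85 = 348.15
The controlling combination is 7, giving 348.15 kips.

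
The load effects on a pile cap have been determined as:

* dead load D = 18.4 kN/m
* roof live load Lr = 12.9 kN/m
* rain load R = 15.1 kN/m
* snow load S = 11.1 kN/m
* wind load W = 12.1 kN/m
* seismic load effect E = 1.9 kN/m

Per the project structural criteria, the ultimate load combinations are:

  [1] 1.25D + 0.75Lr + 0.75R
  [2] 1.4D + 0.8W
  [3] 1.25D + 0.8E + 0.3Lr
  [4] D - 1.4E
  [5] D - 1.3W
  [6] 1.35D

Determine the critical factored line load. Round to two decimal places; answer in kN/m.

[1] 1.25(18.4) + 0.75(12.9) + 0.75(15.1) = 44.00
[2] 1.4(18.4) + 0.8(12.1) = 25.76 + 9.68 = 35.44
[3] 1.25(18.4) + 0.8(1.9) + 0.3(12.9) = 23.00 + 1.52 + 3.87 = 28.39
[4] 1.0(18.4) - 1.4(1.9) = 18.40 - 2.66 = 15.74
[5] 1.0(18.4) - 1.3(12.1) = 18.40 - 15.73 = 2.67
[6] 1.35(18.4) = 24.84
Combination 1 governs: w_u = 44.00 kN/m.

44.00 kN/m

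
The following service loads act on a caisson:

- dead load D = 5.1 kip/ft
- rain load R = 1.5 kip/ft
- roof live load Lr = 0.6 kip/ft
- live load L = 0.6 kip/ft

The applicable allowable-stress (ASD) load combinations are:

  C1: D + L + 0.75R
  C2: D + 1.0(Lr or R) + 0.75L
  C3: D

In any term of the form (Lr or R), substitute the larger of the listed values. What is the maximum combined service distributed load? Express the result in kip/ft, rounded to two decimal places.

(Lr or R) → R = 1.5 kip/ft.
C1: 1.0(5.1) + 1.0(0.6) + 0.75(1.5) = 5.10 + 0.60 + 1.13 = 6.83
C2: 1.0(5.1) + 1.0(1.5) + 0.75(0.6) = 5.10 + 1.50 + 0.45 = 7.05
C3: 1.0(5.1) = 5.10
Combination 2 governs: w = 7.05 kip/ft.

7.05 kip/ft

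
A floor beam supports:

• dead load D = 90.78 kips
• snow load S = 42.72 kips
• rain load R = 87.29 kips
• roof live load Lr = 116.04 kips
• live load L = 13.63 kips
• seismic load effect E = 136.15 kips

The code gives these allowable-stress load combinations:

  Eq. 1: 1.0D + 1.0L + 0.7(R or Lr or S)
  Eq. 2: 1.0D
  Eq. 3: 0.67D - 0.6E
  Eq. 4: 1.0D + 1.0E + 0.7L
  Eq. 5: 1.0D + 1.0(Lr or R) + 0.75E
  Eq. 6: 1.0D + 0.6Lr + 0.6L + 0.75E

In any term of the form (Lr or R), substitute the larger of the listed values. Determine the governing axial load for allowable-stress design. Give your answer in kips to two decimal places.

308.93 kips

(R or Lr or S) → Lr = 116.04 kips; (Lr or R) → Lr = 116.04 kips.
Eq. 1: 1.0(90.78) + 1.0(13.63) + 0.7(116.04) = 90.78 + 13.63 + 81.23 = 185.64
Eq. 2: 1.0(90.78) = 90.78
Eq. 3: 0.67(90.78) - 0.6(136.15) = 60.82 - 81.69 = -20.87
Eq. 4: 1.0(90.78) + 1.0(136.15) + 0.7(13.63) = 90.78 + 136.15 + 9.54 = 236.47
Eq. 5: 1.0(90.78) + 1.0(116.04) + 0.75(136.15) = 90.78 + 116.04 + 102.11 = 308.93
Eq. 6: 1.0(90.78) + 0.6(116.04) + 0.6(13.63) + 0.75(136.15) = 90.78 + 69.62 + 8.18 + 102.11 = 270.69
The controlling combination is 5, giving 308.93 kips.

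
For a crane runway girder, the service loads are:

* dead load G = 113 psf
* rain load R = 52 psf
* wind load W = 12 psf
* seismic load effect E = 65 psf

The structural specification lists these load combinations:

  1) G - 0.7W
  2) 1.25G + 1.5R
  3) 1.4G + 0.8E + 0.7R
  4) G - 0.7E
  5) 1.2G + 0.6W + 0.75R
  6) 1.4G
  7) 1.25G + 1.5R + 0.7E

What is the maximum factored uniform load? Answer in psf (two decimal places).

264.75 psf

1) 1.0(113) - 0.7(12) = 104.60
2) 1.25(113) + 1.5(52) = 219.25
3) 1.4(113) + 0.8(65) + 0.7(52) = 246.60
4) 1.0(113) - 0.7(65) = 67.50
5) 1.2(113) + 0.6(12) + 0.75(52) = 181.80
6) 1.4(113) = 158.20
7) 1.25(113) + 1.5(52) + 0.7(65) = 264.75
Maximum is from combination 7.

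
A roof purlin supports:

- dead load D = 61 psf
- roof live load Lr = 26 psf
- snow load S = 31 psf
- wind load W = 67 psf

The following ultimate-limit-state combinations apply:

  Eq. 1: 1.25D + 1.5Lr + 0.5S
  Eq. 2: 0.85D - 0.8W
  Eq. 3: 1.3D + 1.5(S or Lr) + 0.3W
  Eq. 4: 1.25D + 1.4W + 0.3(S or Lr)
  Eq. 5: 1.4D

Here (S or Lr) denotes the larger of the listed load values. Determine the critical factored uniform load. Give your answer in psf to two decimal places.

179.35 psf

(S or Lr) → S = 31 psf.
Eq. 1: 1.25(61) + 1.5(26) + 0.5(31) = 76.25 + 39.00 + 15.50 = 130.75
Eq. 2: 0.85(61) - 0.8(67) = 51.85 - 53.60 = -1.75
Eq. 3: 1.3(61) + 1.5(31) + 0.3(67) = 79.30 + 46.50 + 20.10 = 145.90
Eq. 4: 1.25(61) + 1.4(67) + 0.3(31) = 76.25 + 93.80 + 9.30 = 179.35
Eq. 5: 1.4(61) = 85.40
The controlling combination is 4, giving 179.35 psf.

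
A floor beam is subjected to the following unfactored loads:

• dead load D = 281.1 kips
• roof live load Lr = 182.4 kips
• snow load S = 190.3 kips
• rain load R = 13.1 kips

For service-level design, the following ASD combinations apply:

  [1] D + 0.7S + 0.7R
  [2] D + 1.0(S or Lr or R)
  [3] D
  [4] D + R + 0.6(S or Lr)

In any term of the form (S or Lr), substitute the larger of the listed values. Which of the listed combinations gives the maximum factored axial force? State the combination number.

Combination 2

(S or Lr or R) → S = 190.3 kips; (S or Lr) → S = 190.3 kips.
[1] 1.0(281.1) + 0.7(190.3) + 0.7(13.1) = 281.10 + 133.21 + 9.17 = 423.48
[2] 1.0(281.1) + 1.0(190.3) = 281.10 + 190.30 = 471.40
[3] 1.0(281.1) = 281.10
[4] 1.0(281.1) + 1.0(13.1) + 0.6(190.3) = 281.10 + 13.10 + 114.18 = 408.38
The largest value is 471.40 kips from combination 2.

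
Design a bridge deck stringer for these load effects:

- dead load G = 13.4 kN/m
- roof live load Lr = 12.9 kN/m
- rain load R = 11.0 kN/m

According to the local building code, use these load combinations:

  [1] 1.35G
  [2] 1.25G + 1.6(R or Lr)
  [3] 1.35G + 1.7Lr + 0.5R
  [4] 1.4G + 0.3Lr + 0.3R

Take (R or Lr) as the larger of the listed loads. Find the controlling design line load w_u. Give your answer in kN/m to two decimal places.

(R or Lr) → Lr = 12.9 kN/m.
[1] 1.35(13.4) = 18.09
[2] 1.25(13.4) + 1.6(12.9) = 37.39
[3] 1.35(13.4) + 1.7(12.9) + 0.5(11.0) = 45.52
[4] 1.4(13.4) + 0.3(12.9) + 0.3(11.0) = 25.93
Maximum is from combination 3.

45.52 kN/m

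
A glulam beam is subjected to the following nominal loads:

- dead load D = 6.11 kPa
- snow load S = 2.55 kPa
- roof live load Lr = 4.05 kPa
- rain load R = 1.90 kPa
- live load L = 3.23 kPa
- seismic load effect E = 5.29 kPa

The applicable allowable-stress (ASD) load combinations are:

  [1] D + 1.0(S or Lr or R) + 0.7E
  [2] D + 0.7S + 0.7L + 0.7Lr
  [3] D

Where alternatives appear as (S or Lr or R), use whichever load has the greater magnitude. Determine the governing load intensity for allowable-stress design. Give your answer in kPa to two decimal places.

(S or Lr or R) → Lr = 4.05 kPa.
[1] 1.0(6.11) + 1.0(4.05) + 0.7(5.29) = 6.11 + 4.05 + 3.70 = 13.86
[2] 1.0(6.11) + 0.7(2.55) + 0.7(3.23) + 0.7(4.05) = 12.99
[3] 1.0(6.11) = 6.11
Maximum is from combination 1.

13.86 kPa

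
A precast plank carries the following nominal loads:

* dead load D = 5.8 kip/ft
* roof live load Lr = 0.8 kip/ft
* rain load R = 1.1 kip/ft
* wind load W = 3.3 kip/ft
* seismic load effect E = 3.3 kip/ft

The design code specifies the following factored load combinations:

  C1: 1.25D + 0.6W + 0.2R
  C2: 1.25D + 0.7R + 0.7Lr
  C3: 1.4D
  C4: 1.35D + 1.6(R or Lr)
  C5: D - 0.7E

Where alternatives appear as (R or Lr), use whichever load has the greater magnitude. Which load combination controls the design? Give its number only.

Combination 4

(R or Lr) → R = 1.1 kip/ft.
C1: 1.25(5.8) + 0.6(3.3) + 0.2(1.1) = 9.45
C2: 1.25(5.8) + 0.7(1.1) + 0.7(0.8) = 8.58
C3: 1.4(5.8) = 8.12
C4: 1.35(5.8) + 1.6(1.1) = 9.59
C5: 1.0(5.8) - 0.7(3.3) = 3.49
The largest value is 9.59 kip/ft from combination 4.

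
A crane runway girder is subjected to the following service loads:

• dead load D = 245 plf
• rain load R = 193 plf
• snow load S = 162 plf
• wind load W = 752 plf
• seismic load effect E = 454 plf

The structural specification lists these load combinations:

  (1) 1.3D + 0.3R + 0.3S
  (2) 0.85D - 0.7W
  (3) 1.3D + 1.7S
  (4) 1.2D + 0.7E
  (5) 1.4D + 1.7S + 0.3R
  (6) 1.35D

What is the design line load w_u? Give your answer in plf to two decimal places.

676.30 plf

(1) 1.3(245) + 0.3(193) + 0.3(162) = 425.00
(2) 0.85(245) - 0.7(752) = -318.15
(3) 1.3(245) + 1.7(162) = 593.90
(4) 1.2(245) + 0.7(454) = 611.80
(5) 1.4(245) + 1.7(162) + 0.3(193) = 676.30
(6) 1.35(245) = 330.75
The controlling combination is 5, giving 676.30 plf.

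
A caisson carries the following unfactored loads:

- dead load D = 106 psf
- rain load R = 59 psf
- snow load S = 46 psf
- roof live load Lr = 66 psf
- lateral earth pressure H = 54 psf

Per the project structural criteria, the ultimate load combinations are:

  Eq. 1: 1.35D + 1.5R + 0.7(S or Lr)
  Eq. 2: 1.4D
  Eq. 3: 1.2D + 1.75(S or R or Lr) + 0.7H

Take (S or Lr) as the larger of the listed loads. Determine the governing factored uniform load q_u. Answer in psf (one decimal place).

280.5 psf

(S or Lr) → Lr = 66 psf; (S or R or Lr) → Lr = 66 psf.
Eq. 1: 1.35(106) + 1.5(59) + 0.7(66) = 143.1 + 88.5 + 46.2 = 277.8
Eq. 2: 1.4(106) = 148.4
Eq. 3: 1.2(106) + 1.75(66) + 0.7(54) = 127.2 + 115.5 + 37.8 = 280.5
Maximum is from combination 3.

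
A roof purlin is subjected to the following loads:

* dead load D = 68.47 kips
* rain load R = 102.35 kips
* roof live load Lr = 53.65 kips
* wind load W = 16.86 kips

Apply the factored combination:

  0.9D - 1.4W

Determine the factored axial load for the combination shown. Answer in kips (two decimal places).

38.02 kips

0.9(68.47) - 1.4(16.86) = 61.62 - 23.60 = 38.02
P_u = 38.02 kips.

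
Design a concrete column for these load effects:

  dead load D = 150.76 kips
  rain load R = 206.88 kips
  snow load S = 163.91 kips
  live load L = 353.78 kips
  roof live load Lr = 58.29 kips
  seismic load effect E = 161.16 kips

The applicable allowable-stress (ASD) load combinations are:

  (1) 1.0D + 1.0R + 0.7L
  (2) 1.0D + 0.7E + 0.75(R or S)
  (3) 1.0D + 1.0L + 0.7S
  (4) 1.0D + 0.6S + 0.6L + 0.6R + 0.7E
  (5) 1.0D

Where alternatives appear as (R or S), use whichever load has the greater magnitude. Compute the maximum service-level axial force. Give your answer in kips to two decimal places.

(R or S) → R = 206.88 kips.
(1) 1.0(150.76) + 1.0(206.88) + 0.7(353.78) = 605.29
(2) 1.0(150.76) + 0.7(161.16) + 0.75(206.88) = 418.73
(3) 1.0(150.76) + 1.0(353.78) + 0.7(163.91) = 619.28
(4) 1.0(150.76) + 0.6(163.91) + 0.6(353.78) + 0.6(206.88) + 0.7(161.16) = 698.31
(5) 1.0(150.76) = 150.76
Maximum is from combination 4.

698.31 kips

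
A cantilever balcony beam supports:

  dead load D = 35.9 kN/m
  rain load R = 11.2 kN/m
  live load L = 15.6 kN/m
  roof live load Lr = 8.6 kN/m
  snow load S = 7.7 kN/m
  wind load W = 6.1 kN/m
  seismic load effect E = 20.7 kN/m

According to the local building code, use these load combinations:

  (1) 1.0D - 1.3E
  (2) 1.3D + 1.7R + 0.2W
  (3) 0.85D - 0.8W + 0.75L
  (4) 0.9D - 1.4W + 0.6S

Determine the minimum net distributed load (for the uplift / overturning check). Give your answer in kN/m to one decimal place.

9.0 kN/m

(1) 1.0(35.9) - 1.3(20.7) = 35.9 - 26.9 = 9.0
(2) 1.3(35.9) + 1.7(11.2) + 0.2(6.1) = 46.7 + 19.0 + 1.2 = 66.9
(3) 0.85(35.9) - 0.8(6.1) + 0.75(15.6) = 30.5 - 4.9 + 11.7 = 37.3
(4) 0.9(35.9) - 1.4(6.1) + 0.6(7.7) = 32.3 - 8.5 + 4.6 = 28.4
Combination 1 gives the minimum: 9.0 kN/m.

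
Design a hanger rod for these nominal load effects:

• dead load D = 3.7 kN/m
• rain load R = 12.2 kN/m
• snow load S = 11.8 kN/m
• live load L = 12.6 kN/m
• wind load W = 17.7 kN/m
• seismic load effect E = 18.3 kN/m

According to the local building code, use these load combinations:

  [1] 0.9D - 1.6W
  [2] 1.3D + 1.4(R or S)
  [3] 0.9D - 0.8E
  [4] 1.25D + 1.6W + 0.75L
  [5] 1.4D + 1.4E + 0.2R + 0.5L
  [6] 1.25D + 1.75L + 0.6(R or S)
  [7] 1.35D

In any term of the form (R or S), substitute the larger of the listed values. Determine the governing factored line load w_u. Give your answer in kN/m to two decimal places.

42.40 kN/m

(R or S) → R = 12.2 kN/m.
[1] 0.9(3.7) - 1.6(17.7) = 3.33 - 28.32 = -24.99
[2] 1.3(3.7) + 1.4(12.2) = 4.81 + 17.08 = 21.89
[3] 0.9(3.7) - 0.8(18.3) = 3.33 - 14.64 = -11.31
[4] 1.25(3.7) + 1.6(17.7) + 0.75(12.6) = 4.63 + 28.32 + 9.45 = 42.40
[5] 1.4(3.7) + 1.4(18.3) + 0.2(12.2) + 0.5(12.6) = 5.18 + 25.62 + 2.44 + 6.30 = 39.54
[6] 1.25(3.7) + 1.75(12.6) + 0.6(12.2) = 4.63 + 22.05 + 7.32 = 34.00
[7] 1.35(3.7) = 5.00
The controlling combination is 4, giving 42.40 kN/m.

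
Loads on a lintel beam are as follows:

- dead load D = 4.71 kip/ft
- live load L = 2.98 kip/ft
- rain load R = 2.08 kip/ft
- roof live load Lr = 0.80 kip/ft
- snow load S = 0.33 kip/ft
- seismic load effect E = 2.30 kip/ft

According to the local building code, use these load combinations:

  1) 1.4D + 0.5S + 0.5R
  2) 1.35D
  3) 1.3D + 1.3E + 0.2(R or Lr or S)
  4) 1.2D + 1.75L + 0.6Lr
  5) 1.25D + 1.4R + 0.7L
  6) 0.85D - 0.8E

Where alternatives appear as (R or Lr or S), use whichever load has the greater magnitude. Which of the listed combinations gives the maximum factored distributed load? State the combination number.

(R or Lr or S) → R = 2.08 kip/ft.
1) 1.4(4.71) + 0.5(0.33) + 0.5(2.08) = 7.80
2) 1.35(4.71) = 6.36
3) 1.3(4.71) + 1.3(2.30) + 0.2(2.08) = 9.53
4) 1.2(4.71) + 1.75(2.98) + 0.6(0.80) = 11.35
5) 1.25(4.71) + 1.4(2.08) + 0.7(2.98) = 10.89
6) 0.85(4.71) - 0.8(2.30) = 2.16
The largest value is 11.35 kip/ft from combination 4.

Combination 4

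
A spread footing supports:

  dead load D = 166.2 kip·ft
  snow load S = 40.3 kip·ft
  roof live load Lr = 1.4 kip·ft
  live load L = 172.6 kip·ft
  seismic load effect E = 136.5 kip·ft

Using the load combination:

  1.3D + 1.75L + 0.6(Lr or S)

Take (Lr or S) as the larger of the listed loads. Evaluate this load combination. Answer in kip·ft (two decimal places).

(Lr or S) → S = 40.3 kip·ft.
1.3(166.2) + 1.75(172.6) + 0.6(40.3) = 216.06 + 302.05 + 24.18 = 542.29
M_u = 542.29 kip·ft.

542.29 kip·ft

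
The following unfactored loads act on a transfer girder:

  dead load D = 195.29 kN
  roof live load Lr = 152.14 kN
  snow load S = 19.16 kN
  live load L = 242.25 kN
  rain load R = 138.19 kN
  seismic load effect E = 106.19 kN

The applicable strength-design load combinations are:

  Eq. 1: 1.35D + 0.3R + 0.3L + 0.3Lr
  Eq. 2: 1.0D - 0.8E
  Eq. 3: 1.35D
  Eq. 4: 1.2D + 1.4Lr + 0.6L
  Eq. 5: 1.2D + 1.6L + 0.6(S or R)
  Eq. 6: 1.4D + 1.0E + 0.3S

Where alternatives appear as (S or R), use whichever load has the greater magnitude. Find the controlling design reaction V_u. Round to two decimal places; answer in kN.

704.86 kN

(S or R) → R = 138.19 kN.
Eq. 1: 1.35(195.29) + 0.3(138.19) + 0.3(242.25) + 0.3(152.14) = 263.64 + 41.46 + 72.68 + 45.64 = 423.42
Eq. 2: 1.0(195.29) - 0.8(106.19) = 195.29 - 84.95 = 110.34
Eq. 3: 1.35(195.29) = 263.64
Eq. 4: 1.2(195.29) + 1.4(152.14) + 0.6(242.25) = 592.69
Eq. 5: 1.2(195.29) + 1.6(242.25) + 0.6(138.19) = 234.35 + 387.60 + 82.91 = 704.86
Eq. 6: 1.4(195.29) + 1.0(106.19) + 0.3(19.16) = 385.34
Maximum is from combination 5.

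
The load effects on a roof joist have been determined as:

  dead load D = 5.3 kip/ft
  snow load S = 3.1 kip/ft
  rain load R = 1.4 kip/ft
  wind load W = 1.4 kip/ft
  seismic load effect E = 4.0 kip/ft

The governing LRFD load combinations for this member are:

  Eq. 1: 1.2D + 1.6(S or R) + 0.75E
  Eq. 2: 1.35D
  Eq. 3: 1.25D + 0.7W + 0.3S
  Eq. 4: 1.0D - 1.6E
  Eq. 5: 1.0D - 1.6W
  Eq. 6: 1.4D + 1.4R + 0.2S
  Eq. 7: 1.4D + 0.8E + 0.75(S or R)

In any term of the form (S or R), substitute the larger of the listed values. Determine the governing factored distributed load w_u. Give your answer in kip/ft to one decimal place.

(S or R) → S = 3.1 kip/ft.
Eq. 1: 1.2(5.3) + 1.6(3.1) + 0.75(4.0) = 14.3
Eq. 2: 1.35(5.3) = 7.2
Eq. 3: 1.25(5.3) + 0.7(1.4) + 0.3(3.1) = 6.6 + 1.0 + 0.9 = 8.5
Eq. 4: 1.0(5.3) - 1.6(4.0) = 5.3 - 6.4 = -1.1
Eq. 5: 1.0(5.3) - 1.6(1.4) = 5.3 - 2.2 = 3.1
Eq. 6: 1.4(5.3) + 1.4(1.4) + 0.2(3.1) = 7.4 + 2.0 + 0.6 = 10.0
Eq. 7: 1.4(5.3) + 0.8(4.0) + 0.75(3.1) = 7.4 + 3.2 + 2.3 = 12.9
Maximum is from combination 1.

14.3 kip/ft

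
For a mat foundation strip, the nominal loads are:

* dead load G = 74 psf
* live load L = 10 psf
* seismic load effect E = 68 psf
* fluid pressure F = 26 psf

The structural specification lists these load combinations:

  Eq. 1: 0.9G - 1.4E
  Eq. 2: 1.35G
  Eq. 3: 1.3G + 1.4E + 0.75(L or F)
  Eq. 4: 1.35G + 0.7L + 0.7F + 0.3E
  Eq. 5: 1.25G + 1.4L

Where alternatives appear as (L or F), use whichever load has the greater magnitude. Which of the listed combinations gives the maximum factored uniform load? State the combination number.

Combination 3

(L or F) → F = 26 psf.
Eq. 1: 0.9(74) - 1.4(68) = 66.60 - 95.20 = -28.60
Eq. 2: 1.35(74) = 99.90
Eq. 3: 1.3(74) + 1.4(68) + 0.75(26) = 96.20 + 95.20 + 19.50 = 210.90
Eq. 4: 1.35(74) + 0.7(10) + 0.7(26) + 0.3(68) = 99.90 + 7.00 + 18.20 + 20.40 = 145.50
Eq. 5: 1.25(74) + 1.4(10) = 92.50 + 14.00 = 106.50
The largest value is 210.90 psf from combination 3.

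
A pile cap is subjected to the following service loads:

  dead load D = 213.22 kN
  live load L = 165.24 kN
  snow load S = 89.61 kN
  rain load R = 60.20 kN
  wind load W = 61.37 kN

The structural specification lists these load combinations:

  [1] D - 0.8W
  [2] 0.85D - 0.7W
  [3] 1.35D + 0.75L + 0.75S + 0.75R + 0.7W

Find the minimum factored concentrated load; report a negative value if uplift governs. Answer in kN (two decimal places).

138.28 kN

[1] 1.0(213.22) - 0.8(61.37) = 213.22 - 49.10 = 164.12
[2] 0.85(213.22) - 0.7(61.37) = 181.24 - 42.96 = 138.28
[3] 1.35(213.22) + 0.75(165.24) + 0.75(89.61) + 0.75(60.20) + 0.7(61.37) = 567.09
Combination 2 gives the minimum: 138.28 kN.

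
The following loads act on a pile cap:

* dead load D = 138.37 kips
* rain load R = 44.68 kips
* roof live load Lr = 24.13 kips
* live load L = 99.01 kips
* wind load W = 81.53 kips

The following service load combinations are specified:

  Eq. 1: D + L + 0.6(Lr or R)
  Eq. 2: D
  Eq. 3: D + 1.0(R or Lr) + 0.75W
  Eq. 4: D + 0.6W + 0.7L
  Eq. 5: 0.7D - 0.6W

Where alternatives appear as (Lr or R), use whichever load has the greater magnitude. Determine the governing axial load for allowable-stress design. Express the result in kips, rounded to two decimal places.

(Lr or R) → R = 44.68 kips; (R or Lr) → R = 44.68 kips.
Eq. 1: 1.0(138.37) + 1.0(99.01) + 0.6(44.68) = 138.37 + 99.01 + 26.81 = 264.19
Eq. 2: 1.0(138.37) = 138.37
Eq. 3: 1.0(138.37) + 1.0(44.68) + 0.75(81.53) = 138.37 + 44.68 + 61.15 = 244.20
Eq. 4: 1.0(138.37) + 0.6(81.53) + 0.7(99.01) = 138.37 + 48.92 + 69.31 = 256.60
Eq. 5: 0.7(138.37) - 0.6(81.53) = 96.86 - 48.92 = 47.94
The controlling combination is 1, giving 264.19 kips.

264.19 kips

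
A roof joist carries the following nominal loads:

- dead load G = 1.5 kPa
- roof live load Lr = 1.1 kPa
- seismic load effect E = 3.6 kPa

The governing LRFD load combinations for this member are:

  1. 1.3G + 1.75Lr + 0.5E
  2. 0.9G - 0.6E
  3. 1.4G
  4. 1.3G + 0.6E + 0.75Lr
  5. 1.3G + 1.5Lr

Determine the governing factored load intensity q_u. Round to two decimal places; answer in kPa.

5.68 kPa

1. 1.3(1.5) + 1.75(1.1) + 0.5(3.6) = 1.95 + 1.93 + 1.80 = 5.68
2. 0.9(1.5) - 0.6(3.6) = 1.35 - 2.16 = -0.81
3. 1.4(1.5) = 2.10
4. 1.3(1.5) + 0.6(3.6) + 0.75(1.1) = 1.95 + 2.16 + 0.83 = 4.94
5. 1.3(1.5) + 1.5(1.1) = 1.95 + 1.65 = 3.60
Maximum is from combination 1.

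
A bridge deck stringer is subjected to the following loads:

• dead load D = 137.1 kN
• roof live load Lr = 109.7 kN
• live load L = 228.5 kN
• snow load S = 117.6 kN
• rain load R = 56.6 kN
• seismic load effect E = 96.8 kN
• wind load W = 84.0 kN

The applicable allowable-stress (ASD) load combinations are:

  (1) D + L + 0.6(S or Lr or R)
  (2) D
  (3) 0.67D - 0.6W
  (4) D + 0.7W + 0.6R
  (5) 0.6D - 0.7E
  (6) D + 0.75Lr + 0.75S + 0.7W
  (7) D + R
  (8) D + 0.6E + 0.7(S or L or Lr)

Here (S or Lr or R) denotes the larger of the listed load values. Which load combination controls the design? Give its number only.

Combination 1

(S or Lr or R) → S = 117.6 kN; (S or L or Lr) → L = 228.5 kN.
(1) 1.0(137.1) + 1.0(228.5) + 0.6(117.6) = 137.1 + 228.5 + 70.6 = 436.2
(2) 1.0(137.1) = 137.1
(3) 0.67(137.1) - 0.6(84.0) = 91.9 - 50.4 = 41.5
(4) 1.0(137.1) + 0.7(84.0) + 0.6(56.6) = 137.1 + 58.8 + 34.0 = 229.9
(5) 0.6(137.1) - 0.7(96.8) = 82.3 - 67.8 = 14.5
(6) 1.0(137.1) + 0.75(109.7) + 0.75(117.6) + 0.7(84.0) = 137.1 + 82.3 + 88.2 + 58.8 = 366.4
(7) 1.0(137.1) + 1.0(56.6) = 137.1 + 56.6 = 193.7
(8) 1.0(137.1) + 0.6(96.8) + 0.7(228.5) = 355.1
The largest value is 436.2 kN from combination 1.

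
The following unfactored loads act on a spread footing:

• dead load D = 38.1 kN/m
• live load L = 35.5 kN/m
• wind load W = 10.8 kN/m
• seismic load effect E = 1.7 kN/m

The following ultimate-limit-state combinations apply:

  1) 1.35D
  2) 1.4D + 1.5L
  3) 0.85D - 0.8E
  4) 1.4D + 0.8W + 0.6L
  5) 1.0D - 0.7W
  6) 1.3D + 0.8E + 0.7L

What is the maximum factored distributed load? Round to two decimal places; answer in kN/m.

1) 1.35(38.1) = 51.44
2) 1.4(38.1) + 1.5(35.5) = 106.59
3) 0.85(38.1) - 0.8(1.7) = 31.03
4) 1.4(38.1) + 0.8(10.8) + 0.6(35.5) = 83.28
5) 1.0(38.1) - 0.7(10.8) = 30.54
6) 1.3(38.1) + 0.8(1.7) + 0.7(35.5) = 75.74
Combination 2 governs: w_u = 106.59 kN/m.

106.59 kN/m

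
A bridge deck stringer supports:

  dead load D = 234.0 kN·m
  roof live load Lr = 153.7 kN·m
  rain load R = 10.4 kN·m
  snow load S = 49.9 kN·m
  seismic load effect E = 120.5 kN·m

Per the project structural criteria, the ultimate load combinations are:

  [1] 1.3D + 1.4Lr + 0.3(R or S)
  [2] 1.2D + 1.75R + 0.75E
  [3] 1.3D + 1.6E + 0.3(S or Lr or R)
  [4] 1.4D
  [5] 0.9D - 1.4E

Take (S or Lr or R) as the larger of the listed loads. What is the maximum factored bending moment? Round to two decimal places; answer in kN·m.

(R or S) → S = 49.9 kN·m; (S or Lr or R) → Lr = 153.7 kN·m.
[1] 1.3(234.0) + 1.4(153.7) + 0.3(49.9) = 304.20 + 215.18 + 14.97 = 534.35
[2] 1.2(234.0) + 1.75(10.4) + 0.75(120.5) = 280.80 + 18.20 + 90.38 = 389.38
[3] 1.3(234.0) + 1.6(120.5) + 0.3(153.7) = 304.20 + 192.80 + 46.11 = 543.11
[4] 1.4(234.0) = 327.60
[5] 0.9(234.0) - 1.4(120.5) = 210.60 - 168.70 = 41.90
Combination 3 governs: M_u = 543.11 kN·m.

543.11 kN·m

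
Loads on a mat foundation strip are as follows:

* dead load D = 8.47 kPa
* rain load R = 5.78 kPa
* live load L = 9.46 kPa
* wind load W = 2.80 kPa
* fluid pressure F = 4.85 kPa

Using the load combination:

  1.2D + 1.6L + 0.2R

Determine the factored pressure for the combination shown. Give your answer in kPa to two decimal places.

26.46 kPa

1.2(8.47) + 1.6(9.46) + 0.2(5.78) = 10.16 + 15.14 + 1.16 = 26.46
p_u = 26.46 kPa.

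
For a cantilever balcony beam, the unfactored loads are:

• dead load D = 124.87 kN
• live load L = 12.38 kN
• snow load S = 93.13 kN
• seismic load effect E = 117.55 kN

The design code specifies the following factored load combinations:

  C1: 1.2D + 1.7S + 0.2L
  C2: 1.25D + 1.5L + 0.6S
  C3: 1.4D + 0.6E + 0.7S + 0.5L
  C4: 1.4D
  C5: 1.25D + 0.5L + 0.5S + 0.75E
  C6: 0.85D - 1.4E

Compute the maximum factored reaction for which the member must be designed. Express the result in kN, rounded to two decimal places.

316.73 kN

C1: 1.2(124.87) + 1.7(93.13) + 0.2(12.38) = 149.84 + 158.32 + 2.48 = 310.64
C2: 1.25(124.87) + 1.5(12.38) + 0.6(93.13) = 156.09 + 18.57 + 55.88 = 230.54
C3: 1.4(124.87) + 0.6(117.55) + 0.7(93.13) + 0.5(12.38) = 174.82 + 70.53 + 65.19 + 6.19 = 316.73
C4: 1.4(124.87) = 174.82
C5: 1.25(124.87) + 0.5(12.38) + 0.5(93.13) + 0.75(117.55) = 156.09 + 6.19 + 46.57 + 88.16 = 297.01
C6: 0.85(124.87) - 1.4(117.55) = 106.14 - 164.57 = -58.43
Combination 3 governs: V_u = 316.73 kN.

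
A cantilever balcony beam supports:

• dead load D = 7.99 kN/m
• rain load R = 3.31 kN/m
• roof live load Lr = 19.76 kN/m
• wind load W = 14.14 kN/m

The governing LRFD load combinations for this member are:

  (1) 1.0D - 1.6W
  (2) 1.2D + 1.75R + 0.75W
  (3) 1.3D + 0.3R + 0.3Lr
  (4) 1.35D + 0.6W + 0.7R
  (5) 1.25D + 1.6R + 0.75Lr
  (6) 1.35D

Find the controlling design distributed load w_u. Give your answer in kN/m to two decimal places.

(1) 1.0(7.99) - 1.6(14.14) = 7.99 - 22.62 = -14.63
(2) 1.2(7.99) + 1.75(3.31) + 0.75(14.14) = 9.59 + 5.79 + 10.61 = 25.99
(3) 1.3(7.99) + 0.3(3.31) + 0.3(19.76) = 10.39 + 0.99 + 5.93 = 17.31
(4) 1.35(7.99) + 0.6(14.14) + 0.7(3.31) = 10.79 + 8.48 + 2.32 = 21.59
(5) 1.25(7.99) + 1.6(3.31) + 0.75(19.76) = 30.10
(6) 1.35(7.99) = 10.79
Combination 5 governs: w_u = 30.10 kN/m.

30.10 kN/m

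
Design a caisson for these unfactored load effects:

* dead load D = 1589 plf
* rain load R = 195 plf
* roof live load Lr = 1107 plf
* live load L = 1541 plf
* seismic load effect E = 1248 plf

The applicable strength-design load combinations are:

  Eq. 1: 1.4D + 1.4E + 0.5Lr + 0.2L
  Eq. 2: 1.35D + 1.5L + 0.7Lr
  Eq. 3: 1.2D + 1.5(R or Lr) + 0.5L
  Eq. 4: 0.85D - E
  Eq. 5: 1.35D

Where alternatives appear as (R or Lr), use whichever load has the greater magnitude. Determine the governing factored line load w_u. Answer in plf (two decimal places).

(R or Lr) → Lr = 1107 plf.
Eq. 1: 1.4(1589) + 1.4(1248) + 0.5(1107) + 0.2(1541) = 2224.60 + 1747.20 + 553.50 + 308.20 = 4833.50
Eq. 2: 1.35(1589) + 1.5(1541) + 0.7(1107) = 2145.15 + 2311.50 + 774.90 = 5231.55
Eq. 3: 1.2(1589) + 1.5(1107) + 0.5(1541) = 1906.80 + 1660.50 + 770.50 = 4337.80
Eq. 4: 0.85(1589) - 1.0(1248) = 1350.65 - 1248.00 = 102.65
Eq. 5: 1.35(1589) = 2145.15
The controlling combination is 2, giving 5231.55 plf.

5231.55 plf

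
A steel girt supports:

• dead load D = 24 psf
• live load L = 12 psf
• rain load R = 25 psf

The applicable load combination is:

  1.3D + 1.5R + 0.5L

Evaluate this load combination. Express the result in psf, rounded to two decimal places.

1.3(24) + 1.5(25) + 0.5(12) = 31.20 + 37.50 + 6.00 = 74.70
q_u = 74.70 psf.

74.70 psf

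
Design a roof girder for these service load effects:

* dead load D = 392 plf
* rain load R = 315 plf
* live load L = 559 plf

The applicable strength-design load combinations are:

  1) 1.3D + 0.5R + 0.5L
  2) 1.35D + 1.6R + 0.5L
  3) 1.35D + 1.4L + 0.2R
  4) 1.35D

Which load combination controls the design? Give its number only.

Combination 3

1) 1.3(392) + 0.5(315) + 0.5(559) = 946.6
2) 1.35(392) + 1.6(315) + 0.5(559) = 1312.7
3) 1.35(392) + 1.4(559) + 0.2(315) = 1374.8
4) 1.35(392) = 529.2
The largest value is 1374.8 plf from combination 3.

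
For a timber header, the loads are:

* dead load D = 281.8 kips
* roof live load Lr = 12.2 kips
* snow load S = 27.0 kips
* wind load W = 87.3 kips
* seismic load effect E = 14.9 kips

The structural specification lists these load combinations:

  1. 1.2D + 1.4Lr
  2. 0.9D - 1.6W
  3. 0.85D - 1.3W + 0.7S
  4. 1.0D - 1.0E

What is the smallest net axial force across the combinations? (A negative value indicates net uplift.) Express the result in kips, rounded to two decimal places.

113.94 kips

1. 1.2(281.8) + 1.4(12.2) = 338.16 + 17.08 = 355.24
2. 0.9(281.8) - 1.6(87.3) = 253.62 - 139.68 = 113.94
3. 0.85(281.8) - 1.3(87.3) + 0.7(27.0) = 239.53 - 113.49 + 18.90 = 144.94
4. 1.0(281.8) - 1.0(14.9) = 281.80 - 14.90 = 266.90
Combination 2 gives the minimum: 113.94 kips.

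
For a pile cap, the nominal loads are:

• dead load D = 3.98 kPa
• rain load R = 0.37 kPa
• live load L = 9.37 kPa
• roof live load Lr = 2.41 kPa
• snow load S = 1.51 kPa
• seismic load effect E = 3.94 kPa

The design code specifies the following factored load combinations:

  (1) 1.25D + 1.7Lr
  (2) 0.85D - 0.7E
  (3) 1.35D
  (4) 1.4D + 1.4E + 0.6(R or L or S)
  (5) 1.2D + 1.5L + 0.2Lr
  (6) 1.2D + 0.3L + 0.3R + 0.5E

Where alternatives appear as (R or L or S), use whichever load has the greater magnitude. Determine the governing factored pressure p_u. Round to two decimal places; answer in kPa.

(R or L or S) → L = 9.37 kPa.
(1) 1.25(3.98) + 1.7(2.41) = 9.07
(2) 0.85(3.98) - 0.7(3.94) = 0.63
(3) 1.35(3.98) = 5.37
(4) 1.4(3.98) + 1.4(3.94) + 0.6(9.37) = 5.57 + 5.52 + 5.62 = 16.71
(5) 1.2(3.98) + 1.5(9.37) + 0.2(2.41) = 19.31
(6) 1.2(3.98) + 0.3(9.37) + 0.3(0.37) + 0.5(3.94) = 4.78 + 2.81 + 0.11 + 1.97 = 9.67
Maximum is from combination 5.

19.31 kPa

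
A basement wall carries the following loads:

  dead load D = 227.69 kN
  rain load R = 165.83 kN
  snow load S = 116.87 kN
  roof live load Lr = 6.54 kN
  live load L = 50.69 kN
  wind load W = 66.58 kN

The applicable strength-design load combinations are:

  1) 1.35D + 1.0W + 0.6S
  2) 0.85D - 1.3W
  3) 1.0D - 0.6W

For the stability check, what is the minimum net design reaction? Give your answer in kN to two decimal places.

1) 1.35(227.69) + 1.0(66.58) + 0.6(116.87) = 444.08
2) 0.85(227.69) - 1.3(66.58) = 106.98
3) 1.0(227.69) - 0.6(66.58) = 187.74
Combination 2 gives the minimum: 106.98 kN.

106.98 kN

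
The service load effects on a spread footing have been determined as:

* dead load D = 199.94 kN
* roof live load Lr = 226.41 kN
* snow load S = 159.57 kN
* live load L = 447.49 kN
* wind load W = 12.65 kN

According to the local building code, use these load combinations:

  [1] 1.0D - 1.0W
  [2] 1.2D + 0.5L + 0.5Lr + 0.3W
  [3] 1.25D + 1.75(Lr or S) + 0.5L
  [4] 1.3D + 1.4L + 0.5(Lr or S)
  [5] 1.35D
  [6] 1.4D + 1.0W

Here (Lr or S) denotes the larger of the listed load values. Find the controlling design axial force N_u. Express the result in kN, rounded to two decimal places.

(Lr or S) → Lr = 226.41 kN.
[1] 1.0(199.94) - 1.0(12.65) = 199.94 - 12.65 = 187.29
[2] 1.2(199.94) + 0.5(447.49) + 0.5(226.41) + 0.3(12.65) = 580.67
[3] 1.25(199.94) + 1.75(226.41) + 0.5(447.49) = 869.89
[4] 1.3(199.94) + 1.4(447.49) + 0.5(226.41) = 999.61
[5] 1.35(199.94) = 269.92
[6] 1.4(199.94) + 1.0(12.65) = 279.92 + 12.65 = 292.57
The controlling combination is 4, giving 999.61 kN.

999.61 kN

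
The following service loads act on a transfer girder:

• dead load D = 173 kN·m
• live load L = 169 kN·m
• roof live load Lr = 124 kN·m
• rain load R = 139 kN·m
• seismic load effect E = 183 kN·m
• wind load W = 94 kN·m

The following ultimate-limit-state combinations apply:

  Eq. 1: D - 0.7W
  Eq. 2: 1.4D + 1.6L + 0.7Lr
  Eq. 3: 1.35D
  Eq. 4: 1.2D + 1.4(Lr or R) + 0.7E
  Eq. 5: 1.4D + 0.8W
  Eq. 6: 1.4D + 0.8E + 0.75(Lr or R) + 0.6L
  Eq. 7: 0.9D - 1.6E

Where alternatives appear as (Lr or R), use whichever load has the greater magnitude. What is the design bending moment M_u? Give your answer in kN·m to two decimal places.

(Lr or R) → R = 139 kN·m.
Eq. 1: 1.0(173) - 0.7(94) = 173.00 - 65.80 = 107.20
Eq. 2: 1.4(173) + 1.6(169) + 0.7(124) = 242.20 + 270.40 + 86.80 = 599.40
Eq. 3: 1.35(173) = 233.55
Eq. 4: 1.2(173) + 1.4(139) + 0.7(183) = 207.60 + 194.60 + 128.10 = 530.30
Eq. 5: 1.4(173) + 0.8(94) = 242.20 + 75.20 = 317.40
Eq. 6: 1.4(173) + 0.8(183) + 0.75(139) + 0.6(169) = 242.20 + 146.40 + 104.25 + 101.40 = 594.25
Eq. 7: 0.9(173) - 1.6(183) = 155.70 - 292.80 = -137.10
The controlling combination is 2, giving 599.40 kN·m.

599.40 kN·m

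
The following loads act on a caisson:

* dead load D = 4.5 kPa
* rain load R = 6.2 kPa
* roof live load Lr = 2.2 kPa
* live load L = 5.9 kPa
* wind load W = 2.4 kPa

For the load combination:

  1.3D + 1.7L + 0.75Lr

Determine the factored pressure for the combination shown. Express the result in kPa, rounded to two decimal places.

17.53 kPa

1.3(4.5) + 1.7(5.9) + 0.75(2.2) = 5.85 + 10.03 + 1.65 = 17.53
p_u = 17.53 kPa.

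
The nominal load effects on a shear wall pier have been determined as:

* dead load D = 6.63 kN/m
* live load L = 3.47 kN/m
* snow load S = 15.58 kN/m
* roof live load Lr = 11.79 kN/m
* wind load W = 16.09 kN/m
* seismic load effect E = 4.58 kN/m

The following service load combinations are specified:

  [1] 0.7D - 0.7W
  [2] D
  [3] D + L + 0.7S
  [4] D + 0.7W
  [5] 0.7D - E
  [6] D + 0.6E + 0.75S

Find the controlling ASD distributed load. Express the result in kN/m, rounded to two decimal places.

21.06 kN/m

[1] 0.7(6.63) - 0.7(16.09) = 4.64 - 11.26 = -6.62
[2] 1.0(6.63) = 6.63
[3] 1.0(6.63) + 1.0(3.47) + 0.7(15.58) = 6.63 + 3.47 + 10.91 = 21.01
[4] 1.0(6.63) + 0.7(16.09) = 6.63 + 11.26 = 17.89
[5] 0.7(6.63) - 1.0(4.58) = 4.64 - 4.58 = 0.06
[6] 1.0(6.63) + 0.6(4.58) + 0.75(15.58) = 21.06
Combination 6 governs: w = 21.06 kN/m.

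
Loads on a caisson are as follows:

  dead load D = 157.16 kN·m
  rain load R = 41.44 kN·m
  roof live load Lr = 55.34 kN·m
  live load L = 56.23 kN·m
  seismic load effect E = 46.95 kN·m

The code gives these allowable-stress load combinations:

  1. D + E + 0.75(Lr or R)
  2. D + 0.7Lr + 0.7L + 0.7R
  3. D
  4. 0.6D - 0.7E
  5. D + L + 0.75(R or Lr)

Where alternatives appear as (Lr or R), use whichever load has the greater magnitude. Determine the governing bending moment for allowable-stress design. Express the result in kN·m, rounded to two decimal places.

(Lr or R) → Lr = 55.34 kN·m; (R or Lr) → Lr = 55.34 kN·m.
1. 1.0(157.16) + 1.0(46.95) + 0.75(55.34) = 245.62
2. 1.0(157.16) + 0.7(55.34) + 0.7(56.23) + 0.7(41.44) = 264.27
3. 1.0(157.16) = 157.16
4. 0.6(157.16) - 0.7(46.95) = 61.43
5. 1.0(157.16) + 1.0(56.23) + 0.75(55.34) = 254.90
Maximum is from combination 2.

264.27 kN·m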